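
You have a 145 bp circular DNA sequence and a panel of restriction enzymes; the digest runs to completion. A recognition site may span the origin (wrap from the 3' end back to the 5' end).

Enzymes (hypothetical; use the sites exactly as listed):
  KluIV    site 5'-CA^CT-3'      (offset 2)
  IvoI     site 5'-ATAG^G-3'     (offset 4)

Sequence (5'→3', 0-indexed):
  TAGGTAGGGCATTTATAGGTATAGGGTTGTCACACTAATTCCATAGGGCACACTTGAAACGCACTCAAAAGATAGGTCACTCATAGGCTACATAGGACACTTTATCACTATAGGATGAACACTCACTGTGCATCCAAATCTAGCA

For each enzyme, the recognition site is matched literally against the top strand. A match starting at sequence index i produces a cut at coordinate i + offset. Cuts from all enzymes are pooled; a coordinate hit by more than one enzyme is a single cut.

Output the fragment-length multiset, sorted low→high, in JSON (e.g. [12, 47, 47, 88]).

[4,4,4,6,6,6,7,8,8,9,10,11,12,12,15,23]

Scan for sites:
  KluIV CACT/2: at [32, 50, 61, 77, 97, 105, 119, 123] ⇒ [34, 52, 63, 79, 99, 107, 121, 125]
  IvoI ATAGG/4: at [14, 20, 42, 71, 82, 91, 109, 144] ⇒ [3, 18, 24, 46, 75, 86, 95, 113]

Pooled cuts: [3, 18, 24, 34, 46, 52, 63, 75, 79, 86, 95, 99, 107, 113, 121, 125]

Fragments:
  3→18: 15 bp
  18→24: 6 bp
  24→34: 10 bp
  34→46: 12 bp
  46→52: 6 bp
  52→63: 11 bp
  63→75: 12 bp
  75→79: 4 bp
  79→86: 7 bp
  86→95: 9 bp
  95→99: 4 bp
  99→107: 8 bp
  107→113: 6 bp
  113→121: 8 bp
  121→125: 4 bp
  125→3 (wrap): 145-125+3 = 23 bp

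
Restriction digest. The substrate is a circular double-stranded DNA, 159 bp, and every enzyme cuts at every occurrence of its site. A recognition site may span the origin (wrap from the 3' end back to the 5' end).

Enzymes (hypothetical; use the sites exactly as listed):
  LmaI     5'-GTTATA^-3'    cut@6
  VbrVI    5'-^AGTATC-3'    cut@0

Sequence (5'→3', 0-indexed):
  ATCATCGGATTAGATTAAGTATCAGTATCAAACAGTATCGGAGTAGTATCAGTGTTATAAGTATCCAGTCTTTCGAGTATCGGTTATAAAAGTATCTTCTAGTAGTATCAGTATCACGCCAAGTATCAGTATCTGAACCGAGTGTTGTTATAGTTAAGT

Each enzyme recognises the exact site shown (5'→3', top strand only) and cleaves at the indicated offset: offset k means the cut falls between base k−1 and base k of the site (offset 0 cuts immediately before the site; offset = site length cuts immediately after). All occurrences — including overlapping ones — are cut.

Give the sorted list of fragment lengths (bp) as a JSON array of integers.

[2,4,6,6,6,10,11,12,13,13,15,16,20,25]

Per-enzyme occurrences:
  LmaI GTTATA/6: at [53, 82, 146] ⇒ [59, 88, 152]
  VbrVI AGTATC/0: at [17, 23, 33, 44, 59, 75, 90, 103, 109, 121, 127, 156] ⇒ [17, 23, 33, 44, 59, 75, 90, 103, 109, 121, 127, 156]

Pooled cuts: [17, 23, 33, 44, 59, 75, 88, 90, 103, 109, 121, 127, 152, 156]

Fragment lengths:
  17→23: 6 bp
  23→33: 10 bp
  33→44: 11 bp
  44→59: 15 bp
  59→75: 16 bp
  75→88: 13 bp
  88→90: 2 bp
  90→103: 13 bp
  103→109: 6 bp
  109→121: 12 bp
  121→127: 6 bp
  127→152: 25 bp
  152→156: 4 bp
  156→17 (wrap): 159-156+17 = 20 bp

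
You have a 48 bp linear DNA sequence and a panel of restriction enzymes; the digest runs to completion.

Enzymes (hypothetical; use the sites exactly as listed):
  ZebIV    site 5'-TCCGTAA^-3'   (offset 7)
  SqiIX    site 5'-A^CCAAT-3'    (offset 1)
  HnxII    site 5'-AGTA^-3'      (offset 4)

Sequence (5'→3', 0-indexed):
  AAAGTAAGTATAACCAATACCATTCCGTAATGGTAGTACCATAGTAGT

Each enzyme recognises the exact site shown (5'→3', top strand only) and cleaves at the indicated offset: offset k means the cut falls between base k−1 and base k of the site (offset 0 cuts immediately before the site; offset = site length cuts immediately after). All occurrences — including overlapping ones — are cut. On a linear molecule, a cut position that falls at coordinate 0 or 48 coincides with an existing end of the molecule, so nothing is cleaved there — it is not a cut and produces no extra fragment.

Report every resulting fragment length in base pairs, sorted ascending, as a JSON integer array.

[2,3,4,6,8,8,17]

Scan for sites:
  ZebIV (TCCGTAA, off=7): starts [23] → cuts [30]
  SqiIX (ACCAAT, off=1): starts [12] → cuts [13]
  HnxII (AGTA, off=4): starts [2, 6, 34, 42] → cuts [6, 10, 38, 46]

Pooled cuts: [6, 10, 13, 30, 38, 46]

Fragments:
  [0,6): 6 bp
  [6,10): 4 bp
  [10,13): 3 bp
  [13,30): 17 bp
  [30,38): 8 bp
  [38,46): 8 bp
  [46,48): 2 bp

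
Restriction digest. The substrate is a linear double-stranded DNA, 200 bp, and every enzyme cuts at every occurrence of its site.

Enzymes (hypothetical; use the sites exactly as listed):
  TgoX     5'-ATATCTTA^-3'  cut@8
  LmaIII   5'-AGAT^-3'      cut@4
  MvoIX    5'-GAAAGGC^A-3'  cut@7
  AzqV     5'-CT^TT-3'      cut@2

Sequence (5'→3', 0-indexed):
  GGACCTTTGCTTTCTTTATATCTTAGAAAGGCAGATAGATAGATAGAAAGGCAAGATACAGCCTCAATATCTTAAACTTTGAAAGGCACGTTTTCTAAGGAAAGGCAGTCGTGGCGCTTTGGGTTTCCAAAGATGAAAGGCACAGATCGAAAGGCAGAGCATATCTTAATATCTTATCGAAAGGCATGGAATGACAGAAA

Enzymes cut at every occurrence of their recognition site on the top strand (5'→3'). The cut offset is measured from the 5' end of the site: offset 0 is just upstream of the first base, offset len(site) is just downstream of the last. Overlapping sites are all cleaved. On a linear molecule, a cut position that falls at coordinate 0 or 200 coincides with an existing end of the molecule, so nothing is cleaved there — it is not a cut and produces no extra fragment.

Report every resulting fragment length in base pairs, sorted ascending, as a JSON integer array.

[4,4,4,4,4,5,5,6,6,7,7,8,8,8,9,9,10,12,13,15,16,17,19]

Per-enzyme occurrences:
  TgoX ATATCTTA/8: at [17, 66, 160, 168] ⇒ [25, 74, 168, 176]
  LmaIII AGAT/4: at [32, 36, 40, 53, 130, 143] ⇒ [36, 40, 44, 57, 134, 147]
  MvoIX GAAAGGCA/7: at [25, 45, 80, 99, 134, 148, 178] ⇒ [32, 52, 87, 106, 141, 155, 185]
  AzqV CTTT/2: at [4, 9, 13, 76, 116] ⇒ [6, 11, 15, 78, 118]

All cut coordinates (distinct, sorted): [6, 11, 15, 25, 32, 36, 40, 44, 52, 57, 74, 78, 87, 106, 118, 134, 141, 147, 155, 168, 176, 185]

Fragments:
  [0,6): 6 bp
  [6,11): 5 bp
  [11,15): 4 bp
  [15,25): 10 bp
  [25,32): 7 bp
  [32,36): 4 bp
  [36,40): 4 bp
  [40,44): 4 bp
  [44,52): 8 bp
  [52,57): 5 bp
  [57,74): 17 bp
  [74,78): 4 bp
  [78,87): 9 bp
  [87,106): 19 bp
  [106,118): 12 bp
  [118,134): 16 bp
  [134,141): 7 bp
  [141,147): 6 bp
  [147,155): 8 bp
  [155,168): 13 bp
  [168,176): 8 bp
  [176,185): 9 bp
  [185,200): 15 bp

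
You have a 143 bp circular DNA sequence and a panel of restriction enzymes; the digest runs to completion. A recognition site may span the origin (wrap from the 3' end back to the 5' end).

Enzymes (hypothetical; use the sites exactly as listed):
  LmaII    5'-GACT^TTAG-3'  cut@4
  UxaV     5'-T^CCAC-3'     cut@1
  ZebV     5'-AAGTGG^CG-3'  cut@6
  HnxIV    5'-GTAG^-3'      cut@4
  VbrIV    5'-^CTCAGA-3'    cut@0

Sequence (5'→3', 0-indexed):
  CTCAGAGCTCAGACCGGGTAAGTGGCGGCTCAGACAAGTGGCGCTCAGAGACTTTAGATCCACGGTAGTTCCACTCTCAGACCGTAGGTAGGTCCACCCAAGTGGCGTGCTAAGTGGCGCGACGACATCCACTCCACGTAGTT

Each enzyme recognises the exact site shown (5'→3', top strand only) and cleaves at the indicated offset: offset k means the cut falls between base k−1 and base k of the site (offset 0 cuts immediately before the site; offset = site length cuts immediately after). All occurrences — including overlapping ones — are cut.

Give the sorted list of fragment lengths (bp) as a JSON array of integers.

[2,2,2,2,3,4,5,5,6,7,8,9,10,11,12,12,12,13,18]

Site scan:
  LmaII (GACTTTAG, off=4): starts [49] → cuts [53]
  UxaV (TCCAC, off=1): starts [58, 69, 92, 127, 132] → cuts [59, 70, 93, 128, 133]
  ZebV (AAGTGGCG, off=6): starts [19, 35, 99, 111] → cuts [25, 41, 105, 117]
  HnxIV (GTAG, off=4): starts [64, 83, 87, 137] → cuts [68, 87, 91, 141]
  VbrIV (CTCAGA, off=0): starts [0, 7, 28, 43, 75] → cuts [0, 7, 28, 43, 75]

All cut coordinates (distinct, sorted): [0, 7, 25, 28, 41, 43, 53, 59, 68, 70, 75, 87, 91, 93, 105, 117, 128, 133, 141]

Fragment lengths:
  0→7: 7 bp
  7→25: 18 bp
  25→28: 3 bp
  28→41: 13 bp
  41→43: 2 bp
  43→53: 10 bp
  53→59: 6 bp
  59→68: 9 bp
  68→70: 2 bp
  70→75: 5 bp
  75→87: 12 bp
  87→91: 4 bp
  91→93: 2 bp
  93→105: 12 bp
  105→117: 12 bp
  117→128: 11 bp
  128→133: 5 bp
  133→141: 8 bp
  141→0 (wrap): 143-141+0 = 2 bp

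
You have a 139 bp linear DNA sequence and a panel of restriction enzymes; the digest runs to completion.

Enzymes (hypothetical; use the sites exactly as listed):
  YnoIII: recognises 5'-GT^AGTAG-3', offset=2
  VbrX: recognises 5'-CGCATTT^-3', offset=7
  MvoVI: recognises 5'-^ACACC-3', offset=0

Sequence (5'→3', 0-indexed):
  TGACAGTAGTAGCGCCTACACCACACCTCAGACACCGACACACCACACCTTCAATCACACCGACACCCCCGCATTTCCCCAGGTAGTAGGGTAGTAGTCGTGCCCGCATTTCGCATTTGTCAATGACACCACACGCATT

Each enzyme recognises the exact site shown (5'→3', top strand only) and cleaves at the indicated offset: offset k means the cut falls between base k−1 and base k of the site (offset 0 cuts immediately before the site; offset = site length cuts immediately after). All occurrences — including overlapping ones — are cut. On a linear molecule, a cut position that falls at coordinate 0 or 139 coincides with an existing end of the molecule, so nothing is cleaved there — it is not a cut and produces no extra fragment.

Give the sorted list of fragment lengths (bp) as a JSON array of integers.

Scan for sites:
  YnoIII (GTAGTAG, off=2): starts [5, 82, 90] → cuts [7, 84, 92]
  VbrX (CGCATTT, off=7): starts [69, 104, 111] → cuts [76, 111, 118]
  MvoVI (ACACC, off=0): starts [17, 22, 31, 39, 44, 56, 62, 125] → cuts [17, 22, 31, 39, 44, 56, 62, 125]

Pooled cuts: [7, 17, 22, 31, 39, 44, 56, 62, 76, 84, 92, 111, 118, 125]

Fragments:
  [0,7): 7 bp
  [7,17): 10 bp
  [17,22): 5 bp
  [22,31): 9 bp
  [31,39): 8 bp
  [39,44): 5 bp
  [44,56): 12 bp
  [56,62): 6 bp
  [62,76): 14 bp
  [76,84): 8 bp
  [84,92): 8 bp
  [92,111): 19 bp
  [111,118): 7 bp
  [118,125): 7 bp
  [125,139): 14 bp

[5,5,6,7,7,7,8,8,8,9,10,12,14,14,19]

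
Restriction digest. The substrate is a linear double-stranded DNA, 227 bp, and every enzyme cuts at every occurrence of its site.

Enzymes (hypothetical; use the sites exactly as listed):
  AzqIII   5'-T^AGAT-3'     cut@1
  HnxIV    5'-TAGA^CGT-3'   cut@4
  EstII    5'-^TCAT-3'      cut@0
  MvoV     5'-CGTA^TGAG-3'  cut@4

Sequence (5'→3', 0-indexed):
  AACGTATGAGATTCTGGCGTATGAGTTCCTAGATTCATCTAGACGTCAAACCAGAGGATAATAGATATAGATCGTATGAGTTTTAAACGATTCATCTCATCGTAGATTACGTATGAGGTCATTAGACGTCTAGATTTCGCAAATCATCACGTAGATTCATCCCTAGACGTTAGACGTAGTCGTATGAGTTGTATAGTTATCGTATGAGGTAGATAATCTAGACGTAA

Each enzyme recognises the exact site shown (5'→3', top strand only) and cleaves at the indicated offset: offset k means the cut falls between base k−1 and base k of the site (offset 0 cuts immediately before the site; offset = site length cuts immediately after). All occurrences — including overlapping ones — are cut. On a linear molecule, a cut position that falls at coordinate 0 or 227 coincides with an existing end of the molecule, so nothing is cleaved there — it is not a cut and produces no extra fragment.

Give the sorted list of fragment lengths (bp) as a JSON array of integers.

[4,4,5,5,5,5,6,6,6,7,7,8,8,9,9,9,10,10,11,12,12,15,15,19,20]

Per-enzyme occurrences:
  AzqIII (TAGAT, off=1): starts [29, 61, 67, 102, 130, 151, 209] → cuts [30, 62, 68, 103, 131, 152, 210]
  HnxIV (TAGACGT, off=4): starts [39, 122, 163, 170, 218] → cuts [43, 126, 167, 174, 222]
  EstII (TCAT, off=0): starts [34, 91, 96, 118, 143, 156] → cuts [34, 91, 96, 118, 143, 156]
  MvoV (CGTATGAG, off=4): starts [2, 17, 72, 109, 180, 200] → cuts [6, 21, 76, 113, 184, 204]

Pooled cuts: [6, 21, 30, 34, 43, 62, 68, 76, 91, 96, 103, 113, 118, 126, 131, 143, 152, 156, 167, 174, 184, 204, 210, 222]

Fragment lengths:
  [0,6): 6 bp
  [6,21): 15 bp
  [21,30): 9 bp
  [30,34): 4 bp
  [34,43): 9 bp
  [43,62): 19 bp
  [62,68): 6 bp
  [68,76): 8 bp
  [76,91): 15 bp
  [91,96): 5 bp
  [96,103): 7 bp
  [103,113): 10 bp
  [113,118): 5 bp
  [118,126): 8 bp
  [126,131): 5 bp
  [131,143): 12 bp
  [143,152): 9 bp
  [152,156): 4 bp
  [156,167): 11 bp
  [167,174): 7 bp
  [174,184): 10 bp
  [184,204): 20 bp
  [204,210): 6 bp
  [210,222): 12 bp
  [222,227): 5 bp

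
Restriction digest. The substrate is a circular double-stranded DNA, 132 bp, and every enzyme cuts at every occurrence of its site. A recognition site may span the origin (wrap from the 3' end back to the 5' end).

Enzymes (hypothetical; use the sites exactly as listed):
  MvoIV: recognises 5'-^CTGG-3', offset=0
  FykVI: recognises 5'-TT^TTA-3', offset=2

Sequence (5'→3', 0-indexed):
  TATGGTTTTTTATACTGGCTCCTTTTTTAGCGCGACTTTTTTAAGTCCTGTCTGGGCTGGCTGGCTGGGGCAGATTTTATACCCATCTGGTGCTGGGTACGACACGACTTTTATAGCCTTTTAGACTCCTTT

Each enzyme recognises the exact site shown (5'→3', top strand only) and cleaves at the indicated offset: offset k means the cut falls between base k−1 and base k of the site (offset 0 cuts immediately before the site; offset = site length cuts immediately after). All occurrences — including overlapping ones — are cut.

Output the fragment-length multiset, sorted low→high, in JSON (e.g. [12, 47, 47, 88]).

[4,4,5,5,6,10,10,10,11,11,12,12,14,18]

Scan for sites:
  MvoIV (CTGG, off=0): starts [14, 51, 56, 60, 64, 86, 92] → cuts [14, 51, 56, 60, 64, 86, 92]
  FykVI (TTTTA, off=2): starts [7, 24, 38, 74, 108, 118, 129] → cuts [9, 26, 40, 76, 110, 120, 131]

All cut coordinates (distinct, sorted): [9, 14, 26, 40, 51, 56, 60, 64, 76, 86, 92, 110, 120, 131]

Fragments:
  9→14: 5 bp
  14→26: 12 bp
  26→40: 14 bp
  40→51: 11 bp
  51→56: 5 bp
  56→60: 4 bp
  60→64: 4 bp
  64→76: 12 bp
  76→86: 10 bp
  86→92: 6 bp
  92→110: 18 bp
  110→120: 10 bp
  120→131: 11 bp
  131→9 (wrap): 132-131+9 = 10 bp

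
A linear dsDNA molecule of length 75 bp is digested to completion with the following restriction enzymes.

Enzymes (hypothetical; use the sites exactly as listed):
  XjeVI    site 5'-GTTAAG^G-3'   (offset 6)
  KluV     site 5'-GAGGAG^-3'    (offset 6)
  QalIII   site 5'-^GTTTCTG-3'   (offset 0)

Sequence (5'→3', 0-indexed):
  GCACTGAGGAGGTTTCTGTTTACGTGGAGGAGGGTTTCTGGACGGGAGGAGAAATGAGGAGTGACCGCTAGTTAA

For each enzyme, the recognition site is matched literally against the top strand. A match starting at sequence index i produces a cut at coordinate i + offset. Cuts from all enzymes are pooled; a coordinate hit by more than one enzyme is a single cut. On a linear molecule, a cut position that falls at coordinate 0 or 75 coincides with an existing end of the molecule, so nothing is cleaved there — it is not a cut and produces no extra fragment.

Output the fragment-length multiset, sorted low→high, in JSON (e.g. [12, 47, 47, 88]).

Per-enzyme occurrences:
  XjeVI (GTTAAGG, off=6): no sites
  KluV (GAGGAG, off=6): starts [5, 26, 45, 55] → cuts [11, 32, 51, 61]
  QalIII (GTTTCTG, off=0): starts [11, 33] → cuts [11, 33]

All cut coordinates (distinct, sorted): [11, 32, 33, 51, 61]

Fragments:
  [0,11): 11 bp
  [11,32): 21 bp
  [32,33): 1 bp
  [33,51): 18 bp
  [51,61): 10 bp
  [61,75): 14 bp

[1,10,11,14,18,21]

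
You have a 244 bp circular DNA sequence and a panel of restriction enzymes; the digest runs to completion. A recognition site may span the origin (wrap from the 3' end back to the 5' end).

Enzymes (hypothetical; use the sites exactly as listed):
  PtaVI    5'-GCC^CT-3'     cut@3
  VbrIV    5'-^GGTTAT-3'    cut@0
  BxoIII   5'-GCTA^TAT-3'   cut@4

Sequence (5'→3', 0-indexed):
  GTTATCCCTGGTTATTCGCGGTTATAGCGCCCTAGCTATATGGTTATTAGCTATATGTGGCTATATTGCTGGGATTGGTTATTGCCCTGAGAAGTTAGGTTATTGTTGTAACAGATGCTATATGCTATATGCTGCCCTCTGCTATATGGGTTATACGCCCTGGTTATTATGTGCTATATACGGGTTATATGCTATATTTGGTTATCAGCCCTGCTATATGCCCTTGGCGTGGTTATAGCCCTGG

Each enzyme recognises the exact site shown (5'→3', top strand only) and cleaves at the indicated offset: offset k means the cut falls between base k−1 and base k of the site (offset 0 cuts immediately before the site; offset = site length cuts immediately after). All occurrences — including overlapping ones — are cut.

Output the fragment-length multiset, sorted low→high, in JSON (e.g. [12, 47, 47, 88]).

[2,3,3,4,5,6,6,6,7,7,8,8,9,10,10,10,10,10,11,11,11,12,12,12,13,15,23]

Per-enzyme occurrences:
  PtaVI GCCCT/3: at [28, 83, 133, 156, 207, 219, 237] ⇒ [31, 86, 136, 159, 210, 222, 240]
  VbrIV GGTTAT/0: at [9, 19, 41, 76, 97, 148, 161, 182, 199, 230, 243] ⇒ [9, 19, 41, 76, 97, 148, 161, 182, 199, 230, 243]
  BxoIII GCTATAT/4: at [34, 49, 59, 116, 123, 140, 172, 190, 212] ⇒ [38, 53, 63, 120, 127, 144, 176, 194, 216]

Pooled cuts: [9, 19, 31, 38, 41, 53, 63, 76, 86, 97, 120, 127, 136, 144, 148, 159, 161, 176, 182, 194, 199, 210, 216, 222, 230, 240, 243]

Fragment lengths:
  9→19: 10 bp
  19→31: 12 bp
  31→38: 7 bp
  38→41: 3 bp
  41→53: 12 bp
  53→63: 10 bp
  63→76: 13 bp
  76→86: 10 bp
  86→97: 11 bp
  97→120: 23 bp
  120→127: 7 bp
  127→136: 9 bp
  136→144: 8 bp
  144→148: 4 bp
  148→159: 11 bp
  159→161: 2 bp
  161→176: 15 bp
  176→182: 6 bp
  182→194: 12 bp
  194→199: 5 bp
  199→210: 11 bp
  210→216: 6 bp
  216→222: 6 bp
  222→230: 8 bp
  230→240: 10 bp
  240→243: 3 bp
  243→9 (wrap): 244-243+9 = 10 bp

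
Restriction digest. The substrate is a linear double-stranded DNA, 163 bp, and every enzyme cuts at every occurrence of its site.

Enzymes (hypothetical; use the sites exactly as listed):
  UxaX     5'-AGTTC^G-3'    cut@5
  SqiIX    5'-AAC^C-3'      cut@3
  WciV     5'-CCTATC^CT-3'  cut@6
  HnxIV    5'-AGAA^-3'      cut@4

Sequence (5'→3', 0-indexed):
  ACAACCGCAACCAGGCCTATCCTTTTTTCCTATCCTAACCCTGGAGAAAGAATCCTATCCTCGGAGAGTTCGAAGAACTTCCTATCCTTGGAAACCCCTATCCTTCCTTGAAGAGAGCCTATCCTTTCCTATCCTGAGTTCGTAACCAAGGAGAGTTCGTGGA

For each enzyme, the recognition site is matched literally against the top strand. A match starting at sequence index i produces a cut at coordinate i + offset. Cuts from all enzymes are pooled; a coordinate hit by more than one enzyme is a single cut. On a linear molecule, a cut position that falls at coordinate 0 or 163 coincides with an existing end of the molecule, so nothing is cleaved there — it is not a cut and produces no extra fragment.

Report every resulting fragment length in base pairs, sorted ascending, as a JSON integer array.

Scan for sites:
  UxaX AGTTCG/5: at [66, 136, 153] ⇒ [71, 141, 158]
  SqiIX AACC/3: at [2, 8, 36, 92, 143] ⇒ [5, 11, 39, 95, 146]
  WciV CCTATCCT/6: at [15, 28, 53, 80, 96, 117, 127] ⇒ [21, 34, 59, 86, 102, 123, 133]
  HnxIV AGAA/4: at [44, 48, 73] ⇒ [48, 52, 77]

All cut coordinates (distinct, sorted): [5, 11, 21, 34, 39, 48, 52, 59, 71, 77, 86, 95, 102, 123, 133, 141, 146, 158]

Fragments:
  [0,5): 5 bp
  [5,11): 6 bp
  [11,21): 10 bp
  [21,34): 13 bp
  [34,39): 5 bp
  [39,48): 9 bp
  [48,52): 4 bp
  [52,59): 7 bp
  [59,71): 12 bp
  [71,77): 6 bp
  [77,86): 9 bp
  [86,95): 9 bp
  [95,102): 7 bp
  [102,123): 21 bp
  [123,133): 10 bp
  [133,141): 8 bp
  [141,146): 5 bp
  [146,158): 12 bp
  [158,163): 5 bp

[4,5,5,5,5,6,6,7,7,8,9,9,9,10,10,12,12,13,21]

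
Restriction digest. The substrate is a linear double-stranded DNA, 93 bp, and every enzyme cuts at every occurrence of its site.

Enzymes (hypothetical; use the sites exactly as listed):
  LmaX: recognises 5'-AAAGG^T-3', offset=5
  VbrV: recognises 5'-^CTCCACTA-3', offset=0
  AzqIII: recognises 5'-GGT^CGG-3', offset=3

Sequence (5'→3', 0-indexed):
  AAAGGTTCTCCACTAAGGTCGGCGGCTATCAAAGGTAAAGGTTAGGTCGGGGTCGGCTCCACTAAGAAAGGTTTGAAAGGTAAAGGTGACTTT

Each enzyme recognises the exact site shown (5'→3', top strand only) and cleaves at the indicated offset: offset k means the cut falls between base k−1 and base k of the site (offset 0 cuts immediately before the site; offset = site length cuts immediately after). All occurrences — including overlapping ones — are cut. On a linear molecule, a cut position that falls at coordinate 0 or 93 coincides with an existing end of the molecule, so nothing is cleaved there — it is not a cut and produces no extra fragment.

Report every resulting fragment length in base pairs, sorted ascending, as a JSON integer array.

[2,3,5,6,6,6,6,7,9,12,15,16]

Site scan:
  LmaX AAAGGT/5: at [0, 30, 36, 66, 75, 81] ⇒ [5, 35, 41, 71, 80, 86]
  VbrV CTCCACTA/0: at [7, 56] ⇒ [7, 56]
  AzqIII GGTCGG/3: at [16, 44, 50] ⇒ [19, 47, 53]

Pooled cuts: [5, 7, 19, 35, 41, 47, 53, 56, 71, 80, 86]

Fragment lengths:
  [0,5): 5 bp
  [5,7): 2 bp
  [7,19): 12 bp
  [19,35): 16 bp
  [35,41): 6 bp
  [41,47): 6 bp
  [47,53): 6 bp
  [53,56): 3 bp
  [56,71): 15 bp
  [71,80): 9 bp
  [80,86): 6 bp
  [86,93): 7 bp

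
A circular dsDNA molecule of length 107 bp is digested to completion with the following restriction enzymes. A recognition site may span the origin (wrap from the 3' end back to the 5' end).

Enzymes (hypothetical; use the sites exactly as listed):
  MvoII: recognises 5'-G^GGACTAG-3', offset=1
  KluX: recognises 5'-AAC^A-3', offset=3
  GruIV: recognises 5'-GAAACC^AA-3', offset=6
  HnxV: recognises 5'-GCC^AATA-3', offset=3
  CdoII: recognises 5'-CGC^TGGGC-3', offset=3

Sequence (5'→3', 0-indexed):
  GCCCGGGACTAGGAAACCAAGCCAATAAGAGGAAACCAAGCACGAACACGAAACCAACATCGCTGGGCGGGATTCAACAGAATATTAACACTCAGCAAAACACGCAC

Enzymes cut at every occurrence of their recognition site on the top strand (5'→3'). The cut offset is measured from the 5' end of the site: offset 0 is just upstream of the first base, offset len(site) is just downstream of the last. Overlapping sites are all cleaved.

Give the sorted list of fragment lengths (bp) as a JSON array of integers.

Scan for sites:
  MvoII GGGACTAG/1: at [4] ⇒ [5]
  KluX AACA/3: at [44, 55, 75, 86, 98] ⇒ [47, 58, 78, 89, 101]
  GruIV GAAACCAA/6: at [12, 31, 49] ⇒ [18, 37, 55]
  HnxV GCCAATA/3: at [20] ⇒ [23]
  CdoII CGCTGGGC/3: at [60] ⇒ [63]

All cut coordinates (distinct, sorted): [5, 18, 23, 37, 47, 55, 58, 63, 78, 89, 101]

Fragment lengths:
  5→18: 13 bp
  18→23: 5 bp
  23→37: 14 bp
  37→47: 10 bp
  47→55: 8 bp
  55→58: 3 bp
  58→63: 5 bp
  63→78: 15 bp
  78→89: 11 bp
  89→101: 12 bp
  101→5 (wrap): 107-101+5 = 11 bp

[3,5,5,8,10,11,11,12,13,14,15]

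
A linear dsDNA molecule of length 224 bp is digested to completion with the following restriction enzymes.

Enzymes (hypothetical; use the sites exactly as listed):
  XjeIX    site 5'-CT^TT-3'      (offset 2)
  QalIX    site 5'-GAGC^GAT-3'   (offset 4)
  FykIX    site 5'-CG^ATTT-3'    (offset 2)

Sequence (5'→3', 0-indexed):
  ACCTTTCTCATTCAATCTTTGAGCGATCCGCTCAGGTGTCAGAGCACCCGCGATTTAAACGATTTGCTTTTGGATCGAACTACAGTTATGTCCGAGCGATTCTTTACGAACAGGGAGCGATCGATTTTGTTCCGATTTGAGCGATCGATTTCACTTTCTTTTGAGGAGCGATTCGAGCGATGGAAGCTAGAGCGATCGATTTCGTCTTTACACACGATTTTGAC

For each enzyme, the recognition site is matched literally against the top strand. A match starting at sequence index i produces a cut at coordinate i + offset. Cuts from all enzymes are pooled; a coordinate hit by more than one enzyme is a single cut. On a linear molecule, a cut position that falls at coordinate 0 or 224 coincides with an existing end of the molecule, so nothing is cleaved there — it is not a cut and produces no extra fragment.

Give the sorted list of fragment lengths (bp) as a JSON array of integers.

[4,4,5,5,5,6,6,7,8,8,8,9,9,9,9,10,11,14,15,15,28,29]

Per-enzyme occurrences:
  XjeIX CTTT/2: at [2, 16, 66, 101, 153, 157, 205] ⇒ [4, 18, 68, 103, 155, 159, 207]
  QalIX GAGCGAT/4: at [20, 93, 114, 138, 165, 174, 189] ⇒ [24, 97, 118, 142, 169, 178, 193]
  FykIX CGATTT/2: at [50, 59, 121, 132, 145, 196, 214] ⇒ [52, 61, 123, 134, 147, 198, 216]

All cut coordinates (distinct, sorted): [4, 18, 24, 52, 61, 68, 97, 103, 118, 123, 134, 142, 147, 155, 159, 169, 178, 193, 198, 207, 216]

Fragment lengths:
  [0,4): 4 bp
  [4,18): 14 bp
  [18,24): 6 bp
  [24,52): 28 bp
  [52,61): 9 bp
  [61,68): 7 bp
  [68,97): 29 bp
  [97,103): 6 bp
  [103,118): 15 bp
  [118,123): 5 bp
  [123,134): 11 bp
  [134,142): 8 bp
  [142,147): 5 bp
  [147,155): 8 bp
  [155,159): 4 bp
  [159,169): 10 bp
  [169,178): 9 bp
  [178,193): 15 bp
  [193,198): 5 bp
  [198,207): 9 bp
  [207,216): 9 bp
  [216,224): 8 bp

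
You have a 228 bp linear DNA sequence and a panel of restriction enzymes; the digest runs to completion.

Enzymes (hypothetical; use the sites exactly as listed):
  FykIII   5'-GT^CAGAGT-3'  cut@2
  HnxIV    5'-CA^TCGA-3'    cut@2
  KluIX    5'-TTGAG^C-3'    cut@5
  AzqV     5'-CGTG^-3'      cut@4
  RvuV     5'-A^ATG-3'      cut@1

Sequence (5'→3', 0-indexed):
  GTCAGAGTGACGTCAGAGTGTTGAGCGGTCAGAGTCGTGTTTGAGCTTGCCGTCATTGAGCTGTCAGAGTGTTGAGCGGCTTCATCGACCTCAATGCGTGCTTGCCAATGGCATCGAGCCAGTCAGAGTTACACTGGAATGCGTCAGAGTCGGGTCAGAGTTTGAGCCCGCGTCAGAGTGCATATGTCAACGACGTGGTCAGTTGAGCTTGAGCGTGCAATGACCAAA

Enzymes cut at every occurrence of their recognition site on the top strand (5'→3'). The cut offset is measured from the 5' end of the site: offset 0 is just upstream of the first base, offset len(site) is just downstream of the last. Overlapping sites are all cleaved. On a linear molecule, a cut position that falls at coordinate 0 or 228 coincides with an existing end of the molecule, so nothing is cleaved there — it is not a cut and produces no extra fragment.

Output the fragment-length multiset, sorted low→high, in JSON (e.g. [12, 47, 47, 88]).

Per-enzyme occurrences:
  FykIII GTCAGAGT/2: at [0, 11, 27, 62, 121, 142, 153, 171] ⇒ [2, 13, 29, 64, 123, 144, 155, 173]
  HnxIV CATCGA/2: at [82, 111] ⇒ [84, 113]
  KluIX TTGAGC/5: at [20, 40, 55, 71, 161, 202, 208] ⇒ [25, 45, 60, 76, 166, 207, 213]
  AzqV CGTG/4: at [35, 96, 193, 213] ⇒ [39, 100, 197, 217]
  RvuV AATG/1: at [92, 106, 137, 218] ⇒ [93, 107, 138, 219]

All cut coordinates (distinct, sorted): [2, 13, 25, 29, 39, 45, 60, 64, 76, 84, 93, 100, 107, 113, 123, 138, 144, 155, 166, 173, 197, 207, 213, 217, 219]

Fragment lengths:
  [0,2): 2 bp
  [2,13): 11 bp
  [13,25): 12 bp
  [25,29): 4 bp
  [29,39): 10 bp
  [39,45): 6 bp
  [45,60): 15 bp
  [60,64): 4 bp
  [64,76): 12 bp
  [76,84): 8 bp
  [84,93): 9 bp
  [93,100): 7 bp
  [100,107): 7 bp
  [107,113): 6 bp
  [113,123): 10 bp
  [123,138): 15 bp
  [138,144): 6 bp
  [144,155): 11 bp
  [155,166): 11 bp
  [166,173): 7 bp
  [173,197): 24 bp
  [197,207): 10 bp
  [207,213): 6 bp
  [213,217): 4 bp
  [217,219): 2 bp
  [219,228): 9 bp

[2,2,4,4,4,6,6,6,6,7,7,7,8,9,9,10,10,10,11,11,11,12,12,15,15,24]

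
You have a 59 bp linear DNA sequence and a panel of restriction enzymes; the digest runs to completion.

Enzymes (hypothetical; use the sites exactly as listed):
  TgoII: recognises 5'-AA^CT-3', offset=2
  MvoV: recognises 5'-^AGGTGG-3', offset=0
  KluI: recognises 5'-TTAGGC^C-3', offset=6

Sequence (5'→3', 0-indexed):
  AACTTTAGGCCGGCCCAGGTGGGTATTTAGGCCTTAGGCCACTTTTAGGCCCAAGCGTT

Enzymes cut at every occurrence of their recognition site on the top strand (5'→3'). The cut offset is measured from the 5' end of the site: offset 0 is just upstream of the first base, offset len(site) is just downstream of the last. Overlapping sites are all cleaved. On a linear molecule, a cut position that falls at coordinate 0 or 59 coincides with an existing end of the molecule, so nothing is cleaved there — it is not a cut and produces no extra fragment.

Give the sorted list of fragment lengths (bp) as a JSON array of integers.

[2,6,7,8,9,11,16]

Scan for sites:
  TgoII AACT/2: at [0] ⇒ [2]
  MvoV AGGTGG/0: at [16] ⇒ [16]
  KluI TTAGGCC/6: at [4, 26, 33, 44] ⇒ [10, 32, 39, 50]

Pooled cuts: [2, 10, 16, 32, 39, 50]

Fragments:
  [0,2): 2 bp
  [2,10): 8 bp
  [10,16): 6 bp
  [16,32): 16 bp
  [32,39): 7 bp
  [39,50): 11 bp
  [50,59): 9 bp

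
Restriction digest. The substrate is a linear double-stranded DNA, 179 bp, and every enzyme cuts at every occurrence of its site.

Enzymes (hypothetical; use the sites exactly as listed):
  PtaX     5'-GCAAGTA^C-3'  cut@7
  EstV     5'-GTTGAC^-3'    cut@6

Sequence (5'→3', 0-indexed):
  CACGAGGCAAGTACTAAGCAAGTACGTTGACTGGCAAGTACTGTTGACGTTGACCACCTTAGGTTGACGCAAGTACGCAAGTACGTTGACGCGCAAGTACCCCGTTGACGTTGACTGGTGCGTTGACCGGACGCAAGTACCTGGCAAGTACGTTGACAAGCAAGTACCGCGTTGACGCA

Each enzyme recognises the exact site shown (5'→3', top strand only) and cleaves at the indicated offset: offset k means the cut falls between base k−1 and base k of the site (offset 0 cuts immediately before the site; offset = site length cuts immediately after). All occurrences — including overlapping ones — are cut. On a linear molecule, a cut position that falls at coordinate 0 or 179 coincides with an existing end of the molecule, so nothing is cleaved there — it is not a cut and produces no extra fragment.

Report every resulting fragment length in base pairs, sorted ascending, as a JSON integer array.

Scan for sites:
  PtaX (GCAAGTAC, off=7): starts [6, 17, 33, 68, 76, 92, 132, 143, 159] → cuts [13, 24, 40, 75, 83, 99, 139, 150, 166]
  EstV (GTTGAC, off=6): starts [25, 42, 48, 62, 84, 103, 109, 121, 151, 170] → cuts [31, 48, 54, 68, 90, 109, 115, 127, 157, 176]

All cut coordinates (distinct, sorted): [13, 24, 31, 40, 48, 54, 68, 75, 83, 90, 99, 109, 115, 127, 139, 150, 157, 166, 176]

Fragment lengths:
  [0,13): 13 bp
  [13,24): 11 bp
  [24,31): 7 bp
  [31,40): 9 bp
  [40,48): 8 bp
  [48,54): 6 bp
  [54,68): 14 bp
  [68,75): 7 bp
  [75,83): 8 bp
  [83,90): 7 bp
  [90,99): 9 bp
  [99,109): 10 bp
  [109,115): 6 bp
  [115,127): 12 bp
  [127,139): 12 bp
  [139,150): 11 bp
  [150,157): 7 bp
  [157,166): 9 bp
  [166,176): 10 bp
  [176,179): 3 bp

[3,6,6,7,7,7,7,8,8,9,9,9,10,10,11,11,12,12,13,14]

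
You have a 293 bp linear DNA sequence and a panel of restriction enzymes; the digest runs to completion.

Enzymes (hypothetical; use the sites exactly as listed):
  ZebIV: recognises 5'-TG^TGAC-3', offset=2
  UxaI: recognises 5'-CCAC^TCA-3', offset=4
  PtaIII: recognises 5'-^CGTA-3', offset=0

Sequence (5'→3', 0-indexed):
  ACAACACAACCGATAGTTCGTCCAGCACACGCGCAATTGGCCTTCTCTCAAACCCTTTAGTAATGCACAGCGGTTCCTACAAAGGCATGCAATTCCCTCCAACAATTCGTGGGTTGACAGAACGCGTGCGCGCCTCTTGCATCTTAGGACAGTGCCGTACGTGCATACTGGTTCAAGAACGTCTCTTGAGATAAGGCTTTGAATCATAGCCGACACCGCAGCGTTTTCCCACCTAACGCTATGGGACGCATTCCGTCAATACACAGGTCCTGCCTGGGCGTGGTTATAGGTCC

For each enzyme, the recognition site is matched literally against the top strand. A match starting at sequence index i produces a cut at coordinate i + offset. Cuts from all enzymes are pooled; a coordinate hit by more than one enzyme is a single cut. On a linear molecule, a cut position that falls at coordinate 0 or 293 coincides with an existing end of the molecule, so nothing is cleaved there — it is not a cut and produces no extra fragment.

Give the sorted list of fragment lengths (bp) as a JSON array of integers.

Site scan:
  ZebIV (TGTGAC, off=2): no sites
  UxaI (CCACTCA, off=4): no sites
  PtaIII CGTA/0: at [155] ⇒ [155]

All cut coordinates (distinct, sorted): [155]

Fragments:
  [0,155): 155 bp
  [155,293): 138 bp

[138,155]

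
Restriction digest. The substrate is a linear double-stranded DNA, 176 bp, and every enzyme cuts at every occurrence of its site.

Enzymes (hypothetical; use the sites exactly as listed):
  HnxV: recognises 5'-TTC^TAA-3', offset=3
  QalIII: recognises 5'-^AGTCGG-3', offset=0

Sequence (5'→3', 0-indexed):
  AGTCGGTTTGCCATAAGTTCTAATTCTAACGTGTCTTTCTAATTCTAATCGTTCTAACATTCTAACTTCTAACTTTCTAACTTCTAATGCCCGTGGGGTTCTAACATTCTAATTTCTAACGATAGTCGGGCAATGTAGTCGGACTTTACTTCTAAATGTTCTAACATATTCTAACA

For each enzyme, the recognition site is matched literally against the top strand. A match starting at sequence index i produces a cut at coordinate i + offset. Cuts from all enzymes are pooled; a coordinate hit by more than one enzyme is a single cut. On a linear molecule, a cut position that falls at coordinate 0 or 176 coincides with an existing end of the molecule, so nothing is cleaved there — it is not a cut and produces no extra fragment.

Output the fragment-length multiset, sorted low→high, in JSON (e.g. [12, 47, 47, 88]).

Scan for sites:
  HnxV (TTCTAA, off=3): starts [17, 23, 36, 42, 51, 59, 66, 74, 81, 98, 106, 113, 149, 158, 168] → cuts [20, 26, 39, 45, 54, 62, 69, 77, 84, 101, 109, 116, 152, 161, 171]
  QalIII (AGTCGG, off=0): starts [0, 123, 136] → cuts [123, 136] (position 0 is a terminus of the linear molecule — no cut)

All cut coordinates (distinct, sorted): [20, 26, 39, 45, 54, 62, 69, 77, 84, 101, 109, 116, 123, 136, 152, 161, 171]

Fragment lengths:
  [0,20): 20 bp
  [20,26): 6 bp
  [26,39): 13 bp
  [39,45): 6 bp
  [45,54): 9 bp
  [54,62): 8 bp
  [62,69): 7 bp
  [69,77): 8 bp
  [77,84): 7 bp
  [84,101): 17 bp
  [101,109): 8 bp
  [109,116): 7 bp
  [116,123): 7 bp
  [123,136): 13 bp
  [136,152): 16 bp
  [152,161): 9 bp
  [161,171): 10 bp
  [171,176): 5 bp

[5,6,6,7,7,7,7,8,8,8,9,9,10,13,13,16,17,20]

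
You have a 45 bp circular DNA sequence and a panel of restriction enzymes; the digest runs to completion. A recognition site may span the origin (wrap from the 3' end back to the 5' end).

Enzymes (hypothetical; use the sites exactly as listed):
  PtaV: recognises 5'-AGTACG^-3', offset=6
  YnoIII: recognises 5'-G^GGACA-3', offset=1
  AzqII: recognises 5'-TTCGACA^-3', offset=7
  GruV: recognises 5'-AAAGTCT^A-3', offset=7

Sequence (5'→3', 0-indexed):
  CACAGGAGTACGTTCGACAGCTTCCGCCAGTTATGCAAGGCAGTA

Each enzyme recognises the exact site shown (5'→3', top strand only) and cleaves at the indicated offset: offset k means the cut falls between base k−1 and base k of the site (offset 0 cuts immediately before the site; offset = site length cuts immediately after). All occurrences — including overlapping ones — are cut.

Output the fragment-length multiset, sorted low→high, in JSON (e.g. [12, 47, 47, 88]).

[7,38]

Site scan:
  PtaV AGTACG/6: at [6] ⇒ [12]
  YnoIII (GGGACA, off=1): no sites
  AzqII TTCGACA/7: at [12] ⇒ [19]
  GruV (AAAGTCTA, off=7): no sites

All cut coordinates (distinct, sorted): [12, 19]

Fragment lengths:
  12→19: 7 bp
  19→12 (wrap): 45-19+12 = 38 bp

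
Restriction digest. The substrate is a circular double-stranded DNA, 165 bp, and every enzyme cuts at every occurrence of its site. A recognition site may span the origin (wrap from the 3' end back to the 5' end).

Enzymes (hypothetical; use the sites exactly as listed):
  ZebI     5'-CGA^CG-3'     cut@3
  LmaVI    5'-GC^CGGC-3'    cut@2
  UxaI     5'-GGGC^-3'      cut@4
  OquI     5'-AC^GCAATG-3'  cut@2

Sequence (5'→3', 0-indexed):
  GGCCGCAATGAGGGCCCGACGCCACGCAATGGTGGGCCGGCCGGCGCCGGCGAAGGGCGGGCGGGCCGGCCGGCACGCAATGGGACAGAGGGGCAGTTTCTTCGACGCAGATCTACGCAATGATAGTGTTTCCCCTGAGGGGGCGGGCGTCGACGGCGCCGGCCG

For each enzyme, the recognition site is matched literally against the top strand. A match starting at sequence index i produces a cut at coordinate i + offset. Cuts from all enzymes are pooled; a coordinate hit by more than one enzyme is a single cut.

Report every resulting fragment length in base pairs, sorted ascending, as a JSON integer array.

[4,4,4,4,4,4,5,6,6,6,6,9,11,11,11,12,12,18,28]

Site scan:
  ZebI (CGACG, off=3): starts [16, 102, 150] → cuts [19, 105, 153]
  LmaVI (GCCGGC, off=2): starts [35, 39, 45, 64, 68, 157] → cuts [37, 41, 47, 66, 70, 159]
  UxaI (GGGC, off=4): starts [11, 33, 54, 58, 62, 90, 140, 144, 164] → cuts [3, 15, 37, 58, 62, 66, 94, 144, 148]
  OquI (ACGCAATG, off=2): starts [23, 74, 114] → cuts [25, 76, 116]

Pooled cuts: [3, 15, 19, 25, 37, 41, 47, 58, 62, 66, 70, 76, 94, 105, 116, 144, 148, 153, 159]

Fragment lengths:
  3→15: 12 bp
  15→19: 4 bp
  19→25: 6 bp
  25→37: 12 bp
  37→41: 4 bp
  41→47: 6 bp
  47→58: 11 bp
  58→62: 4 bp
  62→66: 4 bp
  66→70: 4 bp
  70→76: 6 bp
  76→94: 18 bp
  94→105: 11 bp
  105→116: 11 bp
  116→144: 28 bp
  144→148: 4 bp
  148→153: 5 bp
  153→159: 6 bp
  159→3 (wrap): 165-159+3 = 9 bp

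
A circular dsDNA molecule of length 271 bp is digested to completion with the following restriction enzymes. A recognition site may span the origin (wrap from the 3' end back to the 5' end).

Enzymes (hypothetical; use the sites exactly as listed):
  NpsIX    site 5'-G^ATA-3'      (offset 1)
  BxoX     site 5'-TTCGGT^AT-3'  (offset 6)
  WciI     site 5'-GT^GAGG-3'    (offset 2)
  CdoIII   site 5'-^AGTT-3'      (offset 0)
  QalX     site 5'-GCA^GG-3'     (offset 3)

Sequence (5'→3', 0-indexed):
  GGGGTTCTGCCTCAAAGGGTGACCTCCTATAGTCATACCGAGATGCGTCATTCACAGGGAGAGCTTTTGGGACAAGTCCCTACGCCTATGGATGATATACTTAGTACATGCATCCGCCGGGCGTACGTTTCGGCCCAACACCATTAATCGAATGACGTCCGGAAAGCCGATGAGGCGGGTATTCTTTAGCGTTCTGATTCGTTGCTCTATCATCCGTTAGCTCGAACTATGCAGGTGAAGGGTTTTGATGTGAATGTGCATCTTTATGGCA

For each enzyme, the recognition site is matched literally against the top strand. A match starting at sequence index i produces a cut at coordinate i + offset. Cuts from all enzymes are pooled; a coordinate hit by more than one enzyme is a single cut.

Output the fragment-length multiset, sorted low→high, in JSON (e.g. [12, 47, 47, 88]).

[38,94,139]

Site scan:
  NpsIX (GATA, off=1): starts [93] → cuts [94]
  BxoX (TTCGGTAT, off=6): no sites
  WciI (GTGAGG, off=2): no sites
  CdoIII (AGTT, off=0): no sites
  QalX (GCAGG, off=3): starts [230, 268] → cuts [0, 233]

Pooled cuts: [0, 94, 233]

Fragment lengths:
  0→94: 94 bp
  94→233: 139 bp
  233→0 (wrap): 271-233+0 = 38 bp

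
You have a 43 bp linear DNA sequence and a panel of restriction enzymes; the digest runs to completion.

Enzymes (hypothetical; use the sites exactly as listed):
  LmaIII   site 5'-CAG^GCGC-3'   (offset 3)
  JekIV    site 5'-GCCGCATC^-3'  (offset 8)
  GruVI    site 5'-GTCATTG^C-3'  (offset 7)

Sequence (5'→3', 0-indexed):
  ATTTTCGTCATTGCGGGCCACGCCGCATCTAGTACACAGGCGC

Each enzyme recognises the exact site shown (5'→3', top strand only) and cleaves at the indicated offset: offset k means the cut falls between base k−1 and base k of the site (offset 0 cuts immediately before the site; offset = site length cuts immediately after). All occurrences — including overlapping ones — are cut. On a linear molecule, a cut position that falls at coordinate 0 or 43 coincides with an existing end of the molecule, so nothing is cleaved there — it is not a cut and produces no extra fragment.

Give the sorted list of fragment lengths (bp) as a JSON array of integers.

[4,10,13,16]

Per-enzyme occurrences:
  LmaIII CAGGCGC/3: at [36] ⇒ [39]
  JekIV GCCGCATC/8: at [21] ⇒ [29]
  GruVI GTCATTGC/7: at [6] ⇒ [13]

All cut coordinates (distinct, sorted): [13, 29, 39]

Fragments:
  [0,13): 13 bp
  [13,29): 16 bp
  [29,39): 10 bp
  [39,43): 4 bp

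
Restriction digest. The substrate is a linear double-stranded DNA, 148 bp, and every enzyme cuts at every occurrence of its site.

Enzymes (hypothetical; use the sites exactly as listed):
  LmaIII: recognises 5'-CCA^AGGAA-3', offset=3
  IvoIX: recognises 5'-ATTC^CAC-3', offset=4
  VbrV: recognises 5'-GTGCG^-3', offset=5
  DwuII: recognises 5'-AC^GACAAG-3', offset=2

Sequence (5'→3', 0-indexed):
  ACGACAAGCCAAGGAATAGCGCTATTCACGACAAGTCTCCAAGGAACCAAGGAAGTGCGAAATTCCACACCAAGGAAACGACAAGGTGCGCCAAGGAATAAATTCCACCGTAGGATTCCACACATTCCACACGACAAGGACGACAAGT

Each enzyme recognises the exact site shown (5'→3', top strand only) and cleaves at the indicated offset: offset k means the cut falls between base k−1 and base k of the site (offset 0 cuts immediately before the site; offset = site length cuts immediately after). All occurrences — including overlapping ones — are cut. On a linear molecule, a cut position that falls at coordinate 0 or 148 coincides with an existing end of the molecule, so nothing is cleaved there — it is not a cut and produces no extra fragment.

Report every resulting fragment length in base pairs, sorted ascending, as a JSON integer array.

[2,3,5,6,7,7,7,8,9,9,9,10,11,12,12,13,18]

Scan for sites:
  LmaIII CCAAGGAA/3: at [8, 38, 46, 69, 90] ⇒ [11, 41, 49, 72, 93]
  IvoIX ATTCCAC/4: at [61, 101, 114, 123] ⇒ [65, 105, 118, 127]
  VbrV GTGCG/5: at [54, 85] ⇒ [59, 90]
  DwuII ACGACAAG/2: at [0, 27, 77, 130, 139] ⇒ [2, 29, 79, 132, 141]

All cut coordinates (distinct, sorted): [2, 11, 29, 41, 49, 59, 65, 72, 79, 90, 93, 105, 118, 127, 132, 141]

Fragments:
  [0,2): 2 bp
  [2,11): 9 bp
  [11,29): 18 bp
  [29,41): 12 bp
  [41,49): 8 bp
  [49,59): 10 bp
  [59,65): 6 bp
  [65,72): 7 bp
  [72,79): 7 bp
  [79,90): 11 bp
  [90,93): 3 bp
  [93,105): 12 bp
  [105,118): 13 bp
  [118,127): 9 bp
  [127,132): 5 bp
  [132,141): 9 bp
  [141,148): 7 bp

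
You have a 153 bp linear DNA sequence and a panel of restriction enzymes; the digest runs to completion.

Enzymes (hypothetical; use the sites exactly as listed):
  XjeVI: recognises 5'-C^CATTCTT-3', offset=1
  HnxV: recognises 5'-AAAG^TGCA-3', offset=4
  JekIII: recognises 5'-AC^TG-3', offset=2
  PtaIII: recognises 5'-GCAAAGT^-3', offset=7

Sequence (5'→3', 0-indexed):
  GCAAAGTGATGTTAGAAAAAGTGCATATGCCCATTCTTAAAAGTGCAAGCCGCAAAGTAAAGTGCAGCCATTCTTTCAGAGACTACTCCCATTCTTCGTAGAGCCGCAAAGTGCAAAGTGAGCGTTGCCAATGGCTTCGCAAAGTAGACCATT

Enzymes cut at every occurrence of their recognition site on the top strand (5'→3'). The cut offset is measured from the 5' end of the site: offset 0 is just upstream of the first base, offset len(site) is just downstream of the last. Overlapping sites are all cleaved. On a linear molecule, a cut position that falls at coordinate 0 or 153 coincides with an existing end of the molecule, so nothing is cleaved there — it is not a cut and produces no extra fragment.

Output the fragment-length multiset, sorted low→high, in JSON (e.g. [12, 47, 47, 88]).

[1,4,6,7,7,8,10,12,14,15,21,22,26]

Per-enzyme occurrences:
  XjeVI (CCATTCTT, off=1): starts [30, 67, 88] → cuts [31, 68, 89]
  HnxV (AAAGTGCA, off=4): starts [17, 39, 58, 107] → cuts [21, 43, 62, 111]
  JekIII (ACTG, off=2): no sites
  PtaIII (GCAAAGT, off=7): starts [0, 51, 105, 112, 138] → cuts [7, 58, 112, 119, 145]

All cut coordinates (distinct, sorted): [7, 21, 31, 43, 58, 62, 68, 89, 111, 112, 119, 145]

Fragment lengths:
  [0,7): 7 bp
  [7,21): 14 bp
  [21,31): 10 bp
  [31,43): 12 bp
  [43,58): 15 bp
  [58,62): 4 bp
  [62,68): 6 bp
  [68,89): 21 bp
  [89,111): 22 bp
  [111,112): 1 bp
  [112,119): 7 bp
  [119,145): 26 bp
  [145,153): 8 bp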